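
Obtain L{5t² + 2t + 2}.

L{5t² + 2t + 2} = 5·2/s³ + 2/s² + 2/s = 10/s³ + 2/s² + 2/s

Final answer: 10/s³ + 2/s² + 2/s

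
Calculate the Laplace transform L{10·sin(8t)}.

L{sin(ωt)} = ω/(s² + ω²), so L{sin(8t)} = 8/(s² + 64). Then L{10·sin(8t)} = 10·8/(s² + 64) = 80/(s² + 64)

Final answer: 80/(s² + 64)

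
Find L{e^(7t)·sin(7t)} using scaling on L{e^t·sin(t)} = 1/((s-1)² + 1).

Scaling with a=7: L{e^(7t)·sin(7t)} = (1/7) · 1/((s/7-1)² + 1). Simplifying: 7/((s-7)² + 49)

Final answer: 7/((s-7)² + 49)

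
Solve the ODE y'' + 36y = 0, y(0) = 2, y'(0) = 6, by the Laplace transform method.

L{y''} + 36L{y} = 0. s²Y - 2s - 6 + 36Y = 0. Y(s² + 36) = 2s + 6. Y = (2s + 6)/(s² + 36). Inverting: y(t) = 2cos(6t) + sin(6t)

Final answer: y(t) = 2cos(6t) + sin(6t)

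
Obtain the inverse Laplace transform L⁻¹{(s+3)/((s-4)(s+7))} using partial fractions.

Using partial fractions, f(t) = (7e^(4t) + 4e^(-7t))/11

Final answer: (7e^(4t) + 4e^(-7t))/11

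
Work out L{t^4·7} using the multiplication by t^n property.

L{7} = 7/s. d^1/ds^1[1/s] = -1/s². d^2/ds^2[1/s] = 2/s^3. d^3/ds^3[1/s] = -6/s^4. d^4/ds^4[1/s] = 24/s^5. So L{t^4} = (-1)^{4}·24/s^5 = 24/s^5. Then L{t^4·7} = 7·24/s^5 = 168/s^5

Final answer: 168/s^5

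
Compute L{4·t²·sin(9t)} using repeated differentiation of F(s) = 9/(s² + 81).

F(s) = 9/(s² + 81). F'(s) = -18s/(s² + 81)². F''(s) = -18(81 - 3s²)/(s² + 81)³ = (54s² - 1458)/(s² + 81)³. So L{t²·sin(9t)} = (-1)² F''(s) = (54s² - 1458)/(s² + 81)³. Then L{4·t²·sin(9t)} = 4·(54s² - 1458)/(s² + 81)³ = (216s² - 5832)/(s² + 81)³

Final answer: (216s² - 5832)/(s² + 81)³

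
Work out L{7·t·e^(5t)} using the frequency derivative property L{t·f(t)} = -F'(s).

L{e^(5t)} = 1/(s-5). By frequency derivative: L{t·e^(5t)} = -d/ds[1/(s-5)] = -(-1)/(s-5)² = 1/(s-5)². Then L{7·t·e^(5t)} = 7·1/(s-5)² = 7/(s-5)²

Final answer: 7/(s-5)²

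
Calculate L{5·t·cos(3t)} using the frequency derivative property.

L{cos(3t)} = s/(s² + 9). Derivative: d/ds[s/(s² + 9)] = [(s² + 9) - s·2s]/(s² + 9)² = (9 - s²)/(s² + 9)². So L{t·cos(3t)} = -F'(s) = (s² - 9)/(s² + 9)². Then L{5·t·cos(3t)} = 5·(s² - 9)/(s² + 9)²

Final answer: 5·(s² - 9)/(s² + 9)²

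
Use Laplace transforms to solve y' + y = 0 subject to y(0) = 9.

L{y'} + L{y} = 0. sY - 9 + Y = 0. Y(s+1) = 9. Y = 9/(s+1)

Final answer: y(t) = 9e^(-t)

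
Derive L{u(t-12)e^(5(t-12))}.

u(t-a)f(t-a) with f(t)=e^(5t). L{e^(5t)} = 1/(s-5). By time shift: e^(-12s)/(s-5)

Final answer: e^(-12s)/(s-5)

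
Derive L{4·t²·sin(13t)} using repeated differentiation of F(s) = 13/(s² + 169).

F(s) = 13/(s² + 169). F'(s) = -26s/(s² + 169)². F''(s) = -26(169 - 3s²)/(s² + 169)³ = (78s² - 4394)/(s² + 169)³. So L{t²·sin(13t)} = (-1)² F''(s) = (78s² - 4394)/(s² + 169)³. Then L{4·t²·sin(13t)} = 4·(78s² - 4394)/(s² + 169)³ = (312s² - 17576)/(s² + 169)³

Final answer: (312s² - 17576)/(s² + 169)³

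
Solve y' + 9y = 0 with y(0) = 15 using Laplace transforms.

L{y'} + 9L{y} = 0. sY - 15 + 9Y = 0. Y(s+9) = 15. Y = 15/(s+9)

Final answer: y(t) = 15e^(-9t)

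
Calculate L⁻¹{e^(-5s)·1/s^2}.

L⁻¹{1/s^2} = t. By the time shift theorem, L⁻¹{e^(-as)F(s)} = u(t-a)f(t-a) with a=5, so L⁻¹{e^(-5s)·1/s^2} = u(t-5)·(t-5)

Final answer: u(t-5)·(t-5)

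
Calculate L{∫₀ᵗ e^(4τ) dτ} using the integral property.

L{∫₀ᵗ f(τ)dτ} = F(s)/s with F(s) = 1/(s-4), so L{∫₀ᵗ e^(4τ) dτ} = 1/(s(s-4))

Final answer: 1/(s(s-4))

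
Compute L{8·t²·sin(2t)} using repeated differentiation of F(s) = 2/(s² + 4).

F(s) = 2/(s² + 4). F'(s) = -4s/(s² + 4)². F''(s) = -4(4 - 3s²)/(s² + 4)³ = (12s² - 16)/(s² + 4)³. So L{t²·sin(2t)} = (-1)² F''(s) = (12s² - 16)/(s² + 4)³. Then L{8·t²·sin(2t)} = 8·(12s² - 16)/(s² + 4)³ = (96s² - 128)/(s² + 4)³

Final answer: (96s² - 128)/(s² + 4)³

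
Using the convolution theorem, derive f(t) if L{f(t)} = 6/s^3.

6/s^3 = (6/s)·(1/s^2) = L{6}·L{t}. By convolution, f(t) = 6*t = ∫₀ᵗ 6·τ dτ = 6·t²/2

Final answer: 6·t²/2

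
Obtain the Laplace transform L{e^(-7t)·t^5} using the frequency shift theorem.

L{e^(at)·t^n} = n!/(s-a)^(n+1), so L{e^(-7t)·t^5} = 120/(s+7)^6

Final answer: 120/(s+7)^6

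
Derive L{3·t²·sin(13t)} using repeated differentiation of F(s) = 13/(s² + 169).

F(s) = 13/(s² + 169). F'(s) = -26s/(s² + 169)². F''(s) = -26(169 - 3s²)/(s² + 169)³ = (78s² - 4394)/(s² + 169)³. So L{t²·sin(13t)} = (-1)² F''(s) = (78s² - 4394)/(s² + 169)³. Then L{3·t²·sin(13t)} = 3·(78s² - 4394)/(s² + 169)³ = (234s² - 13182)/(s² + 169)³

Final answer: (234s² - 13182)/(s² + 169)³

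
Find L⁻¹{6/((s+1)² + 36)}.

Form: b/((s-a)² + b²) → e^(at)sin(bt). With a=-1, b=6

Final answer: e^(-t)·sin(6t)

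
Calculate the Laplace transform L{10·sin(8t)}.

L{sin(ωt)} = ω/(s² + ω²), so L{sin(8t)} = 8/(s² + 64). Then L{10·sin(8t)} = 10·8/(s² + 64) = 80/(s² + 64)

Final answer: 80/(s² + 64)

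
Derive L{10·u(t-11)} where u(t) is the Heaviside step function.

L{u(t-a)} = e^(-as)/s. Here a=11, so L{u(t-11)} = e^(-11s)/s, and L{10·u(t-11)} = 10·e^(-11s)/s

Final answer: 10·e^(-11s)/s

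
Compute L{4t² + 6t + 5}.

L{4t² + 6t + 5} = 4·2/s³ + 6/s² + 5/s = 8/s³ + 6/s² + 5/s

Final answer: 8/s³ + 6/s² + 5/s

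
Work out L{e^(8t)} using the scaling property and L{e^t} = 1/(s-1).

Using L{f(at)} = (1/a)F(s/a) with a=8 and f(t) = e^t: L{e^(8t)} = (1/8) · 1/((s/8)-1) = (1/8) · 8/(s-8) = 1/(s-8)

Final answer: 1/(s-8)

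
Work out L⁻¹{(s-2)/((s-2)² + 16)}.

Using frequency shift: L⁻¹{(s-a)/((s-a)² + b²)} = e^(at)cos(bt). Here a=2, b=4

Final answer: e^(2t)·cos(4t)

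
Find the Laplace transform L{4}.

L{4} = 4 · L{1} = 4/s

Final answer: 4/s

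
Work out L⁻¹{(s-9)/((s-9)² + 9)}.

Using frequency shift: L⁻¹{(s-a)/((s-a)² + b²)} = e^(at)cos(bt). Here a=9, b=3

Final answer: e^(9t)·cos(3t)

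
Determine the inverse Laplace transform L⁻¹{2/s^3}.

L⁻¹{n!/s^(n+1)} = t^n with n=2. So L⁻¹{2/s^3} = t^2

Final answer: t^2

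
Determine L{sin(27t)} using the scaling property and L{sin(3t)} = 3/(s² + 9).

Using L{f(at)} = (1/a)F(s/a) with a=9: L{sin(27t)} = (1/9) · 3/((s/9)² + 9) = (1/9) · 3·81/(s² + 729) = 27/(s² + 729)

Final answer: 27/(s² + 729)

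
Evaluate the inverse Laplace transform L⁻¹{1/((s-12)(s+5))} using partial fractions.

Decompose: A/(s-12) + B/(s+5). A = 1/17, B = -1/17. f(t) = (e^(12t) - e^(-5t))/17

Final answer: (e^(12t) - e^(-5t))/17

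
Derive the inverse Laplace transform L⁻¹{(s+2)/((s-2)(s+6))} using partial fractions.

Using partial fractions, f(t) = (4e^(2t) + 4e^(-6t))/8

Final answer: (4e^(2t) + 4e^(-6t))/8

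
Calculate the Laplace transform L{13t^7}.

L{13t^7} = 13 · L{t^7} = 13 · 5040/s^8 = 65520/s^8

Final answer: 65520/s^8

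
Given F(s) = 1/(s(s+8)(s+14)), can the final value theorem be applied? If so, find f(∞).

Poles of sF(s) = 1/((s+8)(s+14)) are at s = -8 and s = -14, both in the left half-plane. Theorem applies. f(∞) = lim_{s→0} sF(s) = 1/(8·14) = 1/112

Final answer: 1/112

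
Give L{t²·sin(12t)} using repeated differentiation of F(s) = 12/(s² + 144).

F(s) = 12/(s² + 144). F'(s) = -24s/(s² + 144)². F''(s) = -24(144 - 3s²)/(s² + 144)³ = (72s² - 3456)/(s² + 144)³. So L{t²·sin(12t)} = (-1)² F''(s) = (72s² - 3456)/(s² + 144)³

Final answer: (72s² - 3456)/(s² + 144)³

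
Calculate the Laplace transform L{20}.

L{20} = 20 · L{1} = 20/s

Final answer: 20/s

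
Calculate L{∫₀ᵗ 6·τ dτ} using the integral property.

L{∫₀ᵗ f(τ)dτ} = F(s)/s with f(t) = 6t. F(s) = 6/s^2, so L{∫₀ᵗ 6·τ dτ} = (6/s^2)/s = 6/s^3. (Check: ∫₀ᵗ 6·τ dτ = 6t^2/2.)

Final answer: 6/s^3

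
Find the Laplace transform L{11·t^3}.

L{t^n} = n!/s^(n+1), so L{t^3} = 6/s^4. Then L{11·t^3} = 11·6/s^4 = 66/s^4

Final answer: 66/s^4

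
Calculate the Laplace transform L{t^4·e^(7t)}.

L{t^n·e^(at)} = n!/(s-a)^(n+1), so L{t^4·e^(7t)} = 24/(s-7)^5

Final answer: 24/(s-7)^5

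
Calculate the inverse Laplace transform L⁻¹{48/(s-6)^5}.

L⁻¹{n!/(s-a)^(n+1)} = t^n·e^(at) with n=4, a=6. So L⁻¹{24/(s-6)^5} = t^4·e^(6t), and L⁻¹{48/(s-6)^5} = (48/24)·t^4·e^(6t) = 2·t^4·e^(6t)

Final answer: 2·t^4·e^(6t)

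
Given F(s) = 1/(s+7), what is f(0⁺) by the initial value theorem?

f(0⁺) = lim_{s→∞} s·1/(s+7) = lim_{s→∞} s/(s+7) = 1

Final answer: 1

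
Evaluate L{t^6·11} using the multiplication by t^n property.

L{11} = 11/s. d^1/ds^1[1/s] = -1/s². d^2/ds^2[1/s] = 2/s^3. d^3/ds^3[1/s] = -6/s^4. d^4/ds^4[1/s] = 24/s^5. d^5/ds^5[1/s] = -120/s^6. d^6/ds^6[1/s] = 720/s^7. So L{t^6} = (-1)^{6}·720/s^7 = 720/s^7. Then L{t^6·11} = 11·720/s^7 = 7920/s^7

Final answer: 7920/s^7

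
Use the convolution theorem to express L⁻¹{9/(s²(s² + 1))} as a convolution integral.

9/(s²(s² + 1)) = (1/s²)·(9/(s² + 1)) = L{t}·L{9·sin(t)}. So f(t) = t*(9·sin(t)) = ∫₀ᵗ 9τ·sin((t-τ)) dτ

Final answer: ∫₀ᵗ 9τ·sin((t-τ)) dτ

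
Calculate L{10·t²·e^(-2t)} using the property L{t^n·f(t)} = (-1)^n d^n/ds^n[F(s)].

L{e^(-2t)} = 1/(s+2). d/ds[1/(s+2)] = -1/(s+2)². d²/ds²[1/(s+2)] = 2/(s+2)³. So L{t²·e^(-2t)} = (-1)² · 2/(s+2)³ = 2/(s+2)³. Then L{10·t²·e^(-2t)} = 10·2/(s+2)³ = 20/(s+2)³

Final answer: 20/(s+2)³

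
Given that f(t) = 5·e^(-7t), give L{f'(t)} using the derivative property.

f(0) = 5, F(s) = 5/(s+7). L{f'(t)} = s·F(s) - f(0) = 5s/(s+7) - 5 = (5s - 5(s+7))/(s+7) = -35/(s+7)

Final answer: -35/(s+7)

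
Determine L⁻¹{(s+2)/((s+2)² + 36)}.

Using frequency shift: L⁻¹{(s-a)/((s-a)² + b²)} = e^(at)cos(bt). Here a=-2, b=6

Final answer: e^(-2t)·cos(6t)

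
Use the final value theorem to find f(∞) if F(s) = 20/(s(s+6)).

f(∞) = lim_{s→0} s·20/(s(s+6)) = lim_{s→0} 20/(s+6) = 20/6 = 10/3

Final answer: 10/3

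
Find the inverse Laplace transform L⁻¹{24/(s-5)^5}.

L⁻¹{n!/(s-a)^(n+1)} = t^n·e^(at), so L⁻¹{24/(s-5)^5} = t^4·e^(5t)

Final answer: t^4·e^(5t)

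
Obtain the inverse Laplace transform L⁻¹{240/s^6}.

L⁻¹{n!/s^(n+1)} = t^n with n=5. So L⁻¹{120/s^6} = t^5, and L⁻¹{240/s^6} = (240/120)·t^5 = 2·t^5

Final answer: 2·t^5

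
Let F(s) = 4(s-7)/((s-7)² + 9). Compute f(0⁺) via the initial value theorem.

f(0⁺) = lim_{s→∞} sF(s) = lim_{s→∞} 4s(s-7)/((s-7)² + 9) = 4

Final answer: 4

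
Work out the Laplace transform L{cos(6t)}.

L{cos(ωt)} = s/(s² + ω²), so L{cos(6t)} = s/(s² + 36)

Final answer: s/(s² + 36)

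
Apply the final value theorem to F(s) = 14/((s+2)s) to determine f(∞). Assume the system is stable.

f(∞) = lim_{s→0} sF(s) = lim_{s→0} 14/(s+2) = 7

Final answer: 7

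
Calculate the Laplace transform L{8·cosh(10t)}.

L{cosh(ωt)} = s/(s² - ω²), so L{cosh(10t)} = s/(s² - 100). Then L{8·cosh(10t)} = 8·s/(s² - 100) = 8s/(s² - 100)

Final answer: 8s/(s² - 100)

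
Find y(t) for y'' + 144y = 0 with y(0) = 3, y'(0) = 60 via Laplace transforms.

L{y''} + 144L{y} = 0. s²Y - 3s - 60 + 144Y = 0. Y(s² + 144) = 3s + 60. Y = (3s + 60)/(s² + 144). Inverting: y(t) = 3cos(12t) + 5sin(12t)

Final answer: y(t) = 3cos(12t) + 5sin(12t)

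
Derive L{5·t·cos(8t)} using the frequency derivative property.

L{cos(8t)} = s/(s² + 64). Derivative: d/ds[s/(s² + 64)] = [(s² + 64) - s·2s]/(s² + 64)² = (64 - s²)/(s² + 64)². So L{t·cos(8t)} = -F'(s) = (s² - 64)/(s² + 64)². Then L{5·t·cos(8t)} = 5·(s² - 64)/(s² + 64)²

Final answer: 5·(s² - 64)/(s² + 64)²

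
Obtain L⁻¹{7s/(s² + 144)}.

This is the form c·s/(s² + a²) with a = 12, c = 7. L⁻¹ = 7·cos(12t)

Final answer: 7·cos(12t)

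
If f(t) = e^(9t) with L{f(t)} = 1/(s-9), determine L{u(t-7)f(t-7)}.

Time shift theorem: L{u(t-a)f(t-a)} = e^(-as)F(s). Here a=7, F(s) = 1/(s-9), so L{u(t-7)f(t-7)} = e^(-7s)·1/(s-9)

Final answer: e^(-7s)·1/(s-9)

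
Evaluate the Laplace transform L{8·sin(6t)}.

L{sin(ωt)} = ω/(s² + ω²), so L{sin(6t)} = 6/(s² + 36). Then L{8·sin(6t)} = 8·6/(s² + 36) = 48/(s² + 36)

Final answer: 48/(s² + 36)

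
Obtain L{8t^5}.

L{t^n} = n!/s^(n+1). So L{8t^5} = 8·5!/s^6 = 960/s^6

Final answer: 960/s^6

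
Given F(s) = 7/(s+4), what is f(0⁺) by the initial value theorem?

f(0⁺) = lim_{s→∞} s·7/(s+4) = lim_{s→∞} 7s/(s+4) = 7

Final answer: 7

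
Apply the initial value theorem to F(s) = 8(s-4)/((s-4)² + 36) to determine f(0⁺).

f(0⁺) = lim_{s→∞} sF(s) = lim_{s→∞} 8s(s-4)/((s-4)² + 36) = 8

Final answer: 8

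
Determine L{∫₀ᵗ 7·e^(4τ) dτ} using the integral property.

L{∫₀ᵗ f(τ)dτ} = F(s)/s with F(s) = 7/(s-4), so L{∫₀ᵗ 7·e^(4τ) dτ} = 7/(s(s-4))

Final answer: 7/(s(s-4))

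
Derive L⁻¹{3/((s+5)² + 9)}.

Form: b/((s-a)² + b²) → e^(at)sin(bt). With a=-5, b=3

Final answer: e^(-5t)·sin(3t)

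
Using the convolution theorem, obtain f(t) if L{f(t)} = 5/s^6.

5/s^6 = (5/s)·(1/s^5) = L{5}·L{t^4/24}. By convolution, f(t) = 5*t^4/24 = ∫₀ᵗ 5·τ^4/24 dτ = 5·t^5/120

Final answer: 5·t^5/120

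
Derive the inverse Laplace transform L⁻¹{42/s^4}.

L⁻¹{n!/s^(n+1)} = t^n with n=3. So L⁻¹{6/s^4} = t^3, and L⁻¹{42/s^4} = (42/6)·t^3 = 7·t^3

Final answer: 7·t^3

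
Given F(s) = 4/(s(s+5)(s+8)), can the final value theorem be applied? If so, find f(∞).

Poles of sF(s) = 4/((s+5)(s+8)) are at s = -5 and s = -8, both in the left half-plane. Theorem applies. f(∞) = lim_{s→0} sF(s) = 4/(5·8) = 1/10

Final answer: 1/10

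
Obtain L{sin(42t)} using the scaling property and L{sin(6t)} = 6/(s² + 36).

Using L{f(at)} = (1/a)F(s/a) with a=7: L{sin(42t)} = (1/7) · 6/((s/7)² + 36) = (1/7) · 6·49/(s² + 1764) = 42/(s² + 1764)

Final answer: 42/(s² + 1764)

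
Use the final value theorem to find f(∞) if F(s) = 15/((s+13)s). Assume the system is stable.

f(∞) = lim_{s→0} sF(s) = lim_{s→0} 15/(s+13) = 15/13

Final answer: 15/13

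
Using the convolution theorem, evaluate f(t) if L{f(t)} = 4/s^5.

4/s^5 = (4/s)·(1/s^4) = L{4}·L{t^3/6}. By convolution, f(t) = 4*t^3/6 = ∫₀ᵗ 4·τ^3/6 dτ = 4·t^4/24

Final answer: 4·t^4/24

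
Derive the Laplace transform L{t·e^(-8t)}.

L{t^n·e^(at)} = n!/(s-a)^(n+1), so L{t·e^(-8t)} = 1/(s+8)^2

Final answer: 1/(s+8)^2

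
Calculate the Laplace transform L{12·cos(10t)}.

L{cos(ωt)} = s/(s² + ω²), so L{cos(10t)} = s/(s² + 100). Then L{12·cos(10t)} = 12·s/(s² + 100) = 12s/(s² + 100)

Final answer: 12s/(s² + 100)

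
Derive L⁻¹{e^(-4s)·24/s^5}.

L⁻¹{24/s^5} = t^4. By the time shift theorem, L⁻¹{e^(-as)F(s)} = u(t-a)f(t-a) with a=4, so L⁻¹{e^(-4s)·24/s^5} = u(t-4)·(t-4)^4

Final answer: u(t-4)·(t-4)^4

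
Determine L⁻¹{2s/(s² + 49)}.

This is the form c·s/(s² + a²) with a = 7, c = 2. L⁻¹ = 2·cos(7t)

Final answer: 2·cos(7t)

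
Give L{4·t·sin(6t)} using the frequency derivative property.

L{sin(6t)} = 6/(s² + 36). By L{t·f(t)} = -F'(s): -d/ds[6/(s² + 36)] = -(6)·(-2s)/(s² + 36)² = 12s/(s² + 36)². Then L{4·t·sin(6t)} = 4·12s/(s² + 36)² = 48s/(s² + 36)²

Final answer: 48s/(s² + 36)²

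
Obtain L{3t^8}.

L{t^n} = n!/s^(n+1). So L{3t^8} = 3·8!/s^9 = 120960/s^9

Final answer: 120960/s^9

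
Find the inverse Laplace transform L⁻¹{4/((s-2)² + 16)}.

Using frequency shift, L⁻¹{4/((s-2)² + 16)} = e^(2t)·sin(4t)

Final answer: e^(2t)·sin(4t)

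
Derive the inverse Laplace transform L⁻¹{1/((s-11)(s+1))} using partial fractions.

Decompose: A/(s-11) + B/(s+1). A = 1/12, B = -1/12. f(t) = (e^(11t) - e^(-t))/12

Final answer: (e^(11t) - e^(-t))/12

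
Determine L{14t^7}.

L{t^n} = n!/s^(n+1). So L{14t^7} = 14·7!/s^8 = 70560/s^8

Final answer: 70560/s^8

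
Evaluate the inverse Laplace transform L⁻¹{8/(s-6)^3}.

L⁻¹{n!/(s-a)^(n+1)} = t^n·e^(at) with n=2, a=6. So L⁻¹{2/(s-6)^3} = t^2·e^(6t), and L⁻¹{8/(s-6)^3} = (8/2)·t^2·e^(6t) = 4·t^2·e^(6t)

Final answer: 4·t^2·e^(6t)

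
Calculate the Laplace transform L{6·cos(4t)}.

L{cos(ωt)} = s/(s² + ω²), so L{cos(4t)} = s/(s² + 16). Then L{6·cos(4t)} = 6·s/(s² + 16) = 6s/(s² + 16)

Final answer: 6s/(s² + 16)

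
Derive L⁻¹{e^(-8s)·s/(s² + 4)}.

L⁻¹{s/(s² + 4)} = cos(2t). By the time shift theorem, L⁻¹{e^(-as)F(s)} = u(t-a)f(t-a) with a=8, so L⁻¹{e^(-8s)·s/(s² + 4)} = u(t-8)·cos(2(t-8))

Final answer: u(t-8)·cos(2(t-8))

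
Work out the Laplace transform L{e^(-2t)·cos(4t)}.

L{e^(at)·cos(ωt)} = (s-a)/((s-a)² + ω²), so L{e^(-2t)·cos(4t)} = (s+2)/((s+2)² + 16)

Final answer: (s+2)/((s+2)² + 16)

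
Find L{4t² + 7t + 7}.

L{4t² + 7t + 7} = 4·2/s³ + 7/s² + 7/s = 8/s³ + 7/s² + 7/s

Final answer: 8/s³ + 7/s² + 7/s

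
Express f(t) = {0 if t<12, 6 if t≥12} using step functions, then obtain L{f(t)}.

f(t) = 6·u(t-12). L{u(t-12)} = e^(-12s)/s, so L{f(t)} = 6·e^(-12s)/s

Final answer: 6·e^(-12s)/s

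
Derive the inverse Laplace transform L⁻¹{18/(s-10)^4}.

L⁻¹{n!/(s-a)^(n+1)} = t^n·e^(at) with n=3, a=10. So L⁻¹{6/(s-10)^4} = t^3·e^(10t), and L⁻¹{18/(s-10)^4} = (18/6)·t^3·e^(10t) = 3·t^3·e^(10t)

Final answer: 3·t^3·e^(10t)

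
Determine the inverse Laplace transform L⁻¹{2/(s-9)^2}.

L⁻¹{n!/(s-a)^(n+1)} = t^n·e^(at) with n=1, a=9. So L⁻¹{1/(s-9)^2} = t·e^(9t), and L⁻¹{2/(s-9)^2} = (2/1)·t·e^(9t) = 2·t·e^(9t)

Final answer: 2·t·e^(9t)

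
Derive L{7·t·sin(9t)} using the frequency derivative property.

L{sin(9t)} = 9/(s² + 81). By L{t·f(t)} = -F'(s): -d/ds[9/(s² + 81)] = -(9)·(-2s)/(s² + 81)² = 18s/(s² + 81)². Then L{7·t·sin(9t)} = 7·18s/(s² + 81)² = 126s/(s² + 81)²

Final answer: 126s/(s² + 81)²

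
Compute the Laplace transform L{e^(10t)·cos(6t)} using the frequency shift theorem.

Frequency shift: L{e^(at)f(t)} = F(s-a). L{e^(10t)·cos(6t)} = (s-10)/((s-10)² + 36)

Final answer: (s-10)/((s-10)² + 36)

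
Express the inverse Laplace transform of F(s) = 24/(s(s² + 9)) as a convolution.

24/(s(s² + 9)) = (1/s)·(24/(s² + 9)) = L{1}·L{8·sin(3t)}. So f(t) = 1*(8·sin(3t)) = ∫₀ᵗ 8·sin(3τ) dτ

Final answer: ∫₀ᵗ 8·sin(3τ) dτ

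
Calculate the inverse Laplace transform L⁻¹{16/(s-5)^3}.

L⁻¹{n!/(s-a)^(n+1)} = t^n·e^(at) with n=2, a=5. So L⁻¹{2/(s-5)^3} = t^2·e^(5t), and L⁻¹{16/(s-5)^3} = (16/2)·t^2·e^(5t) = 8·t^2·e^(5t)

Final answer: 8·t^2·e^(5t)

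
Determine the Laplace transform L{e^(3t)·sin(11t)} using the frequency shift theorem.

Frequency shift: L{e^(at)f(t)} = F(s-a). L{e^(3t)·sin(11t)} = 11/((s-3)² + 121)

Final answer: 11/((s-3)² + 121)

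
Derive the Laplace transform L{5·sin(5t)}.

L{sin(ωt)} = ω/(s² + ω²), so L{sin(5t)} = 5/(s² + 25). Then L{5·sin(5t)} = 5·5/(s² + 25) = 25/(s² + 25)

Final answer: 25/(s² + 25)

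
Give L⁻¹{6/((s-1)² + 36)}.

Form: b/((s-a)² + b²) → e^(at)sin(bt). With a=1, b=6

Final answer: e^t·sin(6t)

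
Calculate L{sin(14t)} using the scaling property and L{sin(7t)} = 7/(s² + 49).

Using L{f(at)} = (1/a)F(s/a) with a=2: L{sin(14t)} = (1/2) · 7/((s/2)² + 49) = (1/2) · 7·4/(s² + 196) = 14/(s² + 196)

Final answer: 14/(s² + 196)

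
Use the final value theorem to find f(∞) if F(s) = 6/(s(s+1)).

f(∞) = lim_{s→0} s·6/(s(s+1)) = lim_{s→0} 6/(s+1) = 6/1 = 6

Final answer: 6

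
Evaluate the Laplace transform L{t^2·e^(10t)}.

L{t^n·e^(at)} = n!/(s-a)^(n+1), so L{t^2·e^(10t)} = 2/(s-10)^3

Final answer: 2/(s-10)^3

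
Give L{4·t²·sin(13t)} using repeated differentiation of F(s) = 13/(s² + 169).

F(s) = 13/(s² + 169). F'(s) = -26s/(s² + 169)². F''(s) = -26(169 - 3s²)/(s² + 169)³ = (78s² - 4394)/(s² + 169)³. So L{t²·sin(13t)} = (-1)² F''(s) = (78s² - 4394)/(s² + 169)³. Then L{4·t²·sin(13t)} = 4·(78s² - 4394)/(s² + 169)³ = (312s² - 17576)/(s² + 169)³

Final answer: (312s² - 17576)/(s² + 169)³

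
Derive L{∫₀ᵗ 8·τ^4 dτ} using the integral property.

L{∫₀ᵗ f(τ)dτ} = F(s)/s with f(t) = 8t^4. F(s) = 192/s^5, so L{∫₀ᵗ 8·τ^4 dτ} = (192/s^5)/s = 192/s^6. (Check: ∫₀ᵗ 8·τ^4 dτ = 8t^5/5.)

Final answer: 192/s^6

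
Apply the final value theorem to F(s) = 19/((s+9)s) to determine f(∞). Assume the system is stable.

f(∞) = lim_{s→0} sF(s) = lim_{s→0} 19/(s+9) = 19/9

Final answer: 19/9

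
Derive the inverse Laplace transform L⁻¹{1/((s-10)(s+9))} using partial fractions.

Decompose: A/(s-10) + B/(s+9). A = 1/19, B = -1/19. f(t) = (e^(10t) - e^(-9t))/19

Final answer: (e^(10t) - e^(-9t))/19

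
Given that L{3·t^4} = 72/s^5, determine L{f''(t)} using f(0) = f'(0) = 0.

L{f''(t)} = s²F(s) - sf(0) - f'(0) = s²·72/s^5 - 0 - 0 = 72/s^3

Final answer: 72/s^3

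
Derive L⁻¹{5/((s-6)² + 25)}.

Form: b/((s-a)² + b²) → e^(at)sin(bt). With a=6, b=5

Final answer: e^(6t)·sin(5t)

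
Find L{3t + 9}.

L{3t + 9} = 3·L{t} + 9·L{1} = 3/s² + 9/s

Final answer: 3/s² + 9/s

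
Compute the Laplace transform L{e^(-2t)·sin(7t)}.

L{e^(at)·sin(ωt)} = ω/((s-a)² + ω²), so L{e^(-2t)·sin(7t)} = 7/((s+2)² + 49)

Final answer: 7/((s+2)² + 49)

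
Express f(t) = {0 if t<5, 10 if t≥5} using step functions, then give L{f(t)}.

f(t) = 10·u(t-5). L{u(t-5)} = e^(-5s)/s, so L{f(t)} = 10·e^(-5s)/s

Final answer: 10·e^(-5s)/s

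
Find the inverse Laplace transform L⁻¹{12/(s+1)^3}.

L⁻¹{n!/(s-a)^(n+1)} = t^n·e^(at) with n=2, a=-1. So L⁻¹{2/(s+1)^3} = t^2·e^(-t), and L⁻¹{12/(s+1)^3} = (12/2)·t^2·e^(-t) = 6·t^2·e^(-t)

Final answer: 6·t^2·e^(-t)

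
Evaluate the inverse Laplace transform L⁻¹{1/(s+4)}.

L⁻¹{1/(s-a)} = e^(at), so L⁻¹{1/(s+4)} = e^(-4t)

Final answer: e^(-4t)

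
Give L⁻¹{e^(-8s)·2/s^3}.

L⁻¹{2/s^3} = t^2. By the time shift theorem, L⁻¹{e^(-as)F(s)} = u(t-a)f(t-a) with a=8, so L⁻¹{e^(-8s)·2/s^3} = u(t-8)·(t-8)^2

Final answer: u(t-8)·(t-8)^2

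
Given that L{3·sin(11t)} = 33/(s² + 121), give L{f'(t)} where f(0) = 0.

L{f'(t)} = s·F(s) - f(0) = s·33/(s² + 121) - 0 = 33s/(s² + 121)

Final answer: 33s/(s² + 121)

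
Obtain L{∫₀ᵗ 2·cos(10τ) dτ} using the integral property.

L{∫₀ᵗ f(τ)dτ} = F(s)/s with F(s) = 2s/(s² + 100), so the result is (2s/(s² + 100))/s = 2/(s² + 100)

Final answer: 2/(s² + 100)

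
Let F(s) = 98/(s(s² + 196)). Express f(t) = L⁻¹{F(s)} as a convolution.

98/(s(s² + 196)) = (1/s)·(98/(s² + 196)) = L{1}·L{7·sin(14t)}. So f(t) = 1*(7·sin(14t)) = ∫₀ᵗ 7·sin(14τ) dτ

Final answer: ∫₀ᵗ 7·sin(14τ) dτ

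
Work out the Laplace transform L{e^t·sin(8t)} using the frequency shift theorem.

Frequency shift: L{e^(at)f(t)} = F(s-a). L{e^t·sin(8t)} = 8/((s-1)² + 64)

Final answer: 8/((s-1)² + 64)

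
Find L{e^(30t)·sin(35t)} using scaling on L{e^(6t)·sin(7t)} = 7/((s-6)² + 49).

Scaling with a=5: L{e^(30t)·sin(35t)} = (1/5) · 7/((s/5-6)² + 49). Simplifying: 35/((s-30)² + 1225)

Final answer: 35/((s-30)² + 1225)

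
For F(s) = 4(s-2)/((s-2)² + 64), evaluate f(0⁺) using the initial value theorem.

f(0⁺) = lim_{s→∞} sF(s) = lim_{s→∞} 4s(s-2)/((s-2)² + 64) = 4

Final answer: 4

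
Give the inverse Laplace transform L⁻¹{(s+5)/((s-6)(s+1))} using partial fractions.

Using partial fractions, f(t) = (11e^(6t) - 4e^(-t))/7

Final answer: (11e^(6t) - 4e^(-t))/7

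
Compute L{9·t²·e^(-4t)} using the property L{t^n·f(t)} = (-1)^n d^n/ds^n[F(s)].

L{e^(-4t)} = 1/(s+4). d/ds[1/(s+4)] = -1/(s+4)². d²/ds²[1/(s+4)] = 2/(s+4)³. So L{t²·e^(-4t)} = (-1)² · 2/(s+4)³ = 2/(s+4)³. Then L{9·t²·e^(-4t)} = 9·2/(s+4)³ = 18/(s+4)³

Final answer: 18/(s+4)³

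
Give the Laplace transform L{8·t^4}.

L{t^n} = n!/s^(n+1), so L{t^4} = 24/s^5. Then L{8·t^4} = 8·24/s^5 = 192/s^5

Final answer: 192/s^5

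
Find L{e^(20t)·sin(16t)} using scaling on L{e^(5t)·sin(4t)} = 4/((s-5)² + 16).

Scaling with a=4: L{e^(20t)·sin(16t)} = (1/4) · 4/((s/4-5)² + 16). Simplifying: 16/((s-20)² + 256)

Final answer: 16/((s-20)² + 256)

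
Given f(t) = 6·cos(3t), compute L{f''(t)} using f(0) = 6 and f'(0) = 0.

F(s) = 6s/(s² + 9). L{f''(t)} = s²F(s) - sf(0) - f'(0) = 6s³/(s² + 9) - 6s = (6s³ - 6s(s² + 9))/(s² + 9) = -54s/(s² + 9)

Final answer: -54s/(s² + 9)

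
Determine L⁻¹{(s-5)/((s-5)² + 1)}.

Using frequency shift: L⁻¹{(s-a)/((s-a)² + b²)} = e^(at)cos(bt). Here a=5, b=1

Final answer: e^(5t)·cos(t)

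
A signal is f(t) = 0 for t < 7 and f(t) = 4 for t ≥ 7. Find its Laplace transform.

f(t) = 4·u(t-7). L{u(t-7)} = e^(-7s)/s, so L{f(t)} = 4·e^(-7s)/s

Final answer: 4·e^(-7s)/s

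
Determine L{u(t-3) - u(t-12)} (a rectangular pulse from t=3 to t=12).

L{u(t-a)} = e^(-as)/s. L{u(t-3) - u(t-12)} = (e^(-3s) - e^(-12s))/s

Final answer: (e^(-3s) - e^(-12s))/s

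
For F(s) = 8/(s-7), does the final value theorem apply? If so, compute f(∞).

sF(s) = 8s/(s-7) has a pole at s = 7 in the right half-plane. Theorem does NOT apply (unstable system; f(t) = 8·e^(7t) grows without bound).

Final answer: Not applicable (unstable)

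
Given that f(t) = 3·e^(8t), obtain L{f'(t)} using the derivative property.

f(0) = 3, F(s) = 3/(s-8). L{f'(t)} = s·F(s) - f(0) = 3s/(s-8) - 3 = (3s - 3(s-8))/(s-8) = 24/(s-8)

Final answer: 24/(s-8)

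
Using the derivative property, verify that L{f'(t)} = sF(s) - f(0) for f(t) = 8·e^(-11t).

f'(t) = -88e^(-11t). Direct: L{f'(t)} = -88/(s+11). Property: s·8/(s+11) - 8 = (8s - 8(s+11))/(s+11) = -88/(s+11). ✓

Final answer: -88/(s+11)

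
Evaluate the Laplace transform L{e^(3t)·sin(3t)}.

L{e^(at)·sin(ωt)} = ω/((s-a)² + ω²), so L{e^(3t)·sin(3t)} = 3/((s-3)² + 9)

Final answer: 3/((s-3)² + 9)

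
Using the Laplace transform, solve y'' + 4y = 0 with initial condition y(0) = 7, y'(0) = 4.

L{y''} + 4L{y} = 0. s²Y - 7s - 4 + 4Y = 0. Y(s² + 4) = 7s + 4. Y = (7s + 4)/(s² + 4). Inverting: y(t) = 7cos(2t) + 2sin(2t)

Final answer: y(t) = 7cos(2t) + 2sin(2t)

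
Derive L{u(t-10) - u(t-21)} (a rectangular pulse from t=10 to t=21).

L{u(t-a)} = e^(-as)/s. L{u(t-10) - u(t-21)} = (e^(-10s) - e^(-21s))/s

Final answer: (e^(-10s) - e^(-21s))/s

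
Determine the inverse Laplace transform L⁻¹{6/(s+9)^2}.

L⁻¹{n!/(s-a)^(n+1)} = t^n·e^(at) with n=1, a=-9. So L⁻¹{1/(s+9)^2} = t·e^(-9t), and L⁻¹{6/(s+9)^2} = (6/1)·t·e^(-9t) = 6·t·e^(-9t)

Final answer: 6·t·e^(-9t)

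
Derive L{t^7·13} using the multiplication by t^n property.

L{13} = 13/s. d^1/ds^1[1/s] = -1/s². d^2/ds^2[1/s] = 2/s^3. d^3/ds^3[1/s] = -6/s^4. d^4/ds^4[1/s] = 24/s^5. d^5/ds^5[1/s] = -120/s^6. d^6/ds^6[1/s] = 720/s^7. d^7/ds^7[1/s] = -5040/s^8. So L{t^7} = (-1)^{7}·-5040/s^8 = 5040/s^8. Then L{t^7·13} = 13·5040/s^8 = 65520/s^8

Final answer: 65520/s^8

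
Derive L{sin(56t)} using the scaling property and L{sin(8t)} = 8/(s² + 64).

Using L{f(at)} = (1/a)F(s/a) with a=7: L{sin(56t)} = (1/7) · 8/((s/7)² + 64) = (1/7) · 8·49/(s² + 3136) = 56/(s² + 3136)

Final answer: 56/(s² + 3136)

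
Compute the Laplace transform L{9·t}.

L{t^n} = n!/s^(n+1), so L{t} = 1/s^2. Then L{9·t} = 9·1/s^2 = 9/s^2

Final answer: 9/s^2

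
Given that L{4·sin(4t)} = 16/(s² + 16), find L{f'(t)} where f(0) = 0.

L{f'(t)} = s·F(s) - f(0) = s·16/(s² + 16) - 0 = 16s/(s² + 16)

Final answer: 16s/(s² + 16)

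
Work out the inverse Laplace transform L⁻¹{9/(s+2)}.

L⁻¹{1/(s-a)} = e^(at), so L⁻¹{1/(s+2)} = e^(-2t), and L⁻¹{9/(s+2)} = 9·e^(-2t)

Final answer: 9·e^(-2t)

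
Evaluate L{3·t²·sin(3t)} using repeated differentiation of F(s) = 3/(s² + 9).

F(s) = 3/(s² + 9). F'(s) = -6s/(s² + 9)². F''(s) = -6(9 - 3s²)/(s² + 9)³ = (18s² - 54)/(s² + 9)³. So L{t²·sin(3t)} = (-1)² F''(s) = (18s² - 54)/(s² + 9)³. Then L{3·t²·sin(3t)} = 3·(18s² - 54)/(s² + 9)³ = (54s² - 162)/(s² + 9)³

Final answer: (54s² - 162)/(s² + 9)³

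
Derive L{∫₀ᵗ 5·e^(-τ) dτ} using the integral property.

L{∫₀ᵗ f(τ)dτ} = F(s)/s with F(s) = 5/(s+1), so L{∫₀ᵗ 5·e^(-τ) dτ} = 5/(s(s+1))

Final answer: 5/(s(s+1))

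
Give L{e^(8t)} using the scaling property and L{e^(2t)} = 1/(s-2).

Using L{f(at)} = (1/a)F(s/a) with a=4 and f(t) = e^(2t): L{e^(8t)} = (1/4) · 1/((s/4)-2) = (1/4) · 4/(s-8) = 1/(s-8)

Final answer: 1/(s-8)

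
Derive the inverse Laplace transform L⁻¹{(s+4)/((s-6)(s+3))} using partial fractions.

Using partial fractions, f(t) = (10e^(6t) - e^(-3t))/9

Final answer: (10e^(6t) - e^(-3t))/9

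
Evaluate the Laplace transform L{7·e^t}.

L{e^(at)} = 1/(s-a), so L{e^t} = 1/(s-1). Then L{7·e^t} = 7/(s-1)

Final answer: 7/(s-1)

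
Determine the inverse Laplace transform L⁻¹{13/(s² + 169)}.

L⁻¹{13/(s² + 169)} = sin(13t)

Final answer: sin(13t)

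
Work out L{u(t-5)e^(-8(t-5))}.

u(t-a)f(t-a) with f(t)=e^(-8t). L{e^(-8t)} = 1/(s+8). By time shift: e^(-5s)/(s+8)

Final answer: e^(-5s)/(s+8)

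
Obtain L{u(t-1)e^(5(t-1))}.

u(t-a)f(t-a) with f(t)=e^(5t). L{e^(5t)} = 1/(s-5). By time shift: e^(-s)/(s-5)

Final answer: e^(-s)/(s-5)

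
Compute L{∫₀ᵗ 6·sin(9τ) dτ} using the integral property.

L{∫₀ᵗ f(τ)dτ} = F(s)/s with F(s) = 54/(s² + 81), so the result is (54/(s² + 81))/s = 54/(s(s² + 81))

Final answer: 54/(s(s² + 81))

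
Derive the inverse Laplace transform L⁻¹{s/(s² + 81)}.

L⁻¹{s/(s² + 81)} = cos(9t)

Final answer: cos(9t)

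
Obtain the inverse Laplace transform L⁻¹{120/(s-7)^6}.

L⁻¹{n!/(s-a)^(n+1)} = t^n·e^(at), so L⁻¹{120/(s-7)^6} = t^5·e^(7t)

Final answer: t^5·e^(7t)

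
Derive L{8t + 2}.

L{8t + 2} = 8·L{t} + 2·L{1} = 8/s² + 2/s

Final answer: 8/s² + 2/s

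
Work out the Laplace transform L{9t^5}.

L{9t^5} = 9 · L{t^5} = 9 · 120/s^6 = 1080/s^6

Final answer: 1080/s^6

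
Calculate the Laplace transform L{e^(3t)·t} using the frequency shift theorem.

L{e^(at)·t^n} = n!/(s-a)^(n+1), so L{e^(3t)·t} = 1/(s-3)^2

Final answer: 1/(s-3)^2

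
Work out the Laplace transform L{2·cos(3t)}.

L{cos(ωt)} = s/(s² + ω²), so L{cos(3t)} = s/(s² + 9). Then L{2·cos(3t)} = 2·s/(s² + 9) = 2s/(s² + 9)

Final answer: 2s/(s² + 9)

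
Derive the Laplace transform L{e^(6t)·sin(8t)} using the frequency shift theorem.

Frequency shift: L{e^(at)f(t)} = F(s-a). L{e^(6t)·sin(8t)} = 8/((s-6)² + 64)

Final answer: 8/((s-6)² + 64)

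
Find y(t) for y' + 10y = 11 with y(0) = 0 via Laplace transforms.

sY + 10Y = 11/s. Y = 11/(s(s+10)). Partial fractions: Y = 11/10/s - 11/10/(s+10)

Final answer: y(t) = 11/10(1 - e^(-10t))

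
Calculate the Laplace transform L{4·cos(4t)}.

L{cos(ωt)} = s/(s² + ω²), so L{cos(4t)} = s/(s² + 16). Then L{4·cos(4t)} = 4·s/(s² + 16) = 4s/(s² + 16)

Final answer: 4s/(s² + 16)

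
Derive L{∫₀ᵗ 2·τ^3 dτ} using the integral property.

L{∫₀ᵗ f(τ)dτ} = F(s)/s with f(t) = 2t^3. F(s) = 12/s^4, so L{∫₀ᵗ 2·τ^3 dτ} = (12/s^4)/s = 12/s^5. (Check: ∫₀ᵗ 2·τ^3 dτ = 2t^4/4.)

Final answer: 12/s^5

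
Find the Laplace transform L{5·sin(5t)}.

L{sin(ωt)} = ω/(s² + ω²), so L{sin(5t)} = 5/(s² + 25). Then L{5·sin(5t)} = 5·5/(s² + 25) = 25/(s² + 25)

Final answer: 25/(s² + 25)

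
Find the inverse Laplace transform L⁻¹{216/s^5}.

L⁻¹{n!/s^(n+1)} = t^n with n=4. So L⁻¹{24/s^5} = t^4, and L⁻¹{216/s^5} = (216/24)·t^4 = 9·t^4

Final answer: 9·t^4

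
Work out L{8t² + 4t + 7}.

L{8t² + 4t + 7} = 8·2/s³ + 4/s² + 7/s = 16/s³ + 4/s² + 7/s

Final answer: 16/s³ + 4/s² + 7/s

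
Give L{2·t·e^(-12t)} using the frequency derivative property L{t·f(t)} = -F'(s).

L{e^(-12t)} = 1/(s+12). By frequency derivative: L{t·e^(-12t)} = -d/ds[1/(s+12)] = -(-1)/(s+12)² = 1/(s+12)². Then L{2·t·e^(-12t)} = 2·1/(s+12)² = 2/(s+12)²

Final answer: 2/(s+12)²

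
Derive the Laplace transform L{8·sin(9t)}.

L{sin(ωt)} = ω/(s² + ω²), so L{sin(9t)} = 9/(s² + 81). Then L{8·sin(9t)} = 8·9/(s² + 81) = 72/(s² + 81)

Final answer: 72/(s² + 81)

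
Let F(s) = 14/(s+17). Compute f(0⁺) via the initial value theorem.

f(0⁺) = lim_{s→∞} s·14/(s+17) = lim_{s→∞} 14s/(s+17) = 14

Final answer: 14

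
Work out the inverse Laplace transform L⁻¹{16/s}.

L⁻¹{c/s} = c, so L⁻¹{16/s} = 16

Final answer: 16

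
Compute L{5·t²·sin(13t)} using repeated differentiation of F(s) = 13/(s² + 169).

F(s) = 13/(s² + 169). F'(s) = -26s/(s² + 169)². F''(s) = -26(169 - 3s²)/(s² + 169)³ = (78s² - 4394)/(s² + 169)³. So L{t²·sin(13t)} = (-1)² F''(s) = (78s² - 4394)/(s² + 169)³. Then L{5·t²·sin(13t)} = 5·(78s² - 4394)/(s² + 169)³ = (390s² - 21970)/(s² + 169)³

Final answer: (390s² - 21970)/(s² + 169)³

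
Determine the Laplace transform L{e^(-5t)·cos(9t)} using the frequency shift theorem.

Frequency shift: L{e^(at)f(t)} = F(s-a). L{e^(-5t)·cos(9t)} = (s+5)/((s+5)² + 81)

Final answer: (s+5)/((s+5)² + 81)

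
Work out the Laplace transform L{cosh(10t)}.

L{cosh(ωt)} = s/(s² - ω²), so L{cosh(10t)} = s/(s² - 100)

Final answer: s/(s² - 100)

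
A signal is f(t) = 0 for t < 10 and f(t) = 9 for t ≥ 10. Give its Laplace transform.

f(t) = 9·u(t-10). L{u(t-10)} = e^(-10s)/s, so L{f(t)} = 9·e^(-10s)/s

Final answer: 9·e^(-10s)/s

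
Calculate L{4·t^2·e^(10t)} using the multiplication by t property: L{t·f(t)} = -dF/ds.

Using L{t^n·e^(at)} = n!/(s-a)^(n+1), L{t^2·e^(10t)} = 2/(s-10)^3, so L{4·t^2·e^(10t)} = 4·2/(s-10)^3 = 8/(s-10)^3

Final answer: 8/(s-10)^3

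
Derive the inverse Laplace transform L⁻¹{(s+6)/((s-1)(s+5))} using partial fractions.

Using partial fractions, f(t) = (7e^t - e^(-5t))/6

Final answer: (7e^t - e^(-5t))/6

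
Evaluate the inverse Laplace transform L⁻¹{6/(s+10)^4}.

L⁻¹{n!/(s-a)^(n+1)} = t^n·e^(at), so L⁻¹{6/(s+10)^4} = t^3·e^(-10t)

Final answer: t^3·e^(-10t)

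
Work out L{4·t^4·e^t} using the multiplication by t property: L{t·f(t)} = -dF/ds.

Using L{t^n·e^(at)} = n!/(s-a)^(n+1), L{t^4·e^t} = 24/(s-1)^5, so L{4·t^4·e^t} = 4·24/(s-1)^5 = 96/(s-1)^5

Final answer: 96/(s-1)^5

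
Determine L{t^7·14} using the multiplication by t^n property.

L{14} = 14/s. d^1/ds^1[1/s] = -1/s². d^2/ds^2[1/s] = 2/s^3. d^3/ds^3[1/s] = -6/s^4. d^4/ds^4[1/s] = 24/s^5. d^5/ds^5[1/s] = -120/s^6. d^6/ds^6[1/s] = 720/s^7. d^7/ds^7[1/s] = -5040/s^8. So L{t^7} = (-1)^{7}·-5040/s^8 = 5040/s^8. Then L{t^7·14} = 14·5040/s^8 = 70560/s^8

Final answer: 70560/s^8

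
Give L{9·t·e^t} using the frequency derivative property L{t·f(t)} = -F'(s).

L{e^t} = 1/(s-1). By frequency derivative: L{t·e^t} = -d/ds[1/(s-1)] = -(-1)/(s-1)² = 1/(s-1)². Then L{9·t·e^t} = 9·1/(s-1)² = 9/(s-1)²

Final answer: 9/(s-1)²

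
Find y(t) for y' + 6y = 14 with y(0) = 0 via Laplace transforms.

sY + 6Y = 14/s. Y = 14/(s(s+6)). Partial fractions: Y = 7/3/s - 7/3/(s+6)

Final answer: y(t) = 7/3(1 - e^(-6t))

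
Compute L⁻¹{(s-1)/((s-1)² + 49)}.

Using frequency shift: L⁻¹{(s-a)/((s-a)² + b²)} = e^(at)cos(bt). Here a=1, b=7

Final answer: e^t·cos(7t)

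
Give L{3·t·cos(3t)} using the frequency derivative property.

L{cos(3t)} = s/(s² + 9). Derivative: d/ds[s/(s² + 9)] = [(s² + 9) - s·2s]/(s² + 9)² = (9 - s²)/(s² + 9)². So L{t·cos(3t)} = -F'(s) = (s² - 9)/(s² + 9)². Then L{3·t·cos(3t)} = 3·(s² - 9)/(s² + 9)²

Final answer: 3·(s² - 9)/(s² + 9)²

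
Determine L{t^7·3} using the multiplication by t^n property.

L{3} = 3/s. d^1/ds^1[1/s] = -1/s². d^2/ds^2[1/s] = 2/s^3. d^3/ds^3[1/s] = -6/s^4. d^4/ds^4[1/s] = 24/s^5. d^5/ds^5[1/s] = -120/s^6. d^6/ds^6[1/s] = 720/s^7. d^7/ds^7[1/s] = -5040/s^8. So L{t^7} = (-1)^{7}·-5040/s^8 = 5040/s^8. Then L{t^7·3} = 3·5040/s^8 = 15120/s^8

Final answer: 15120/s^8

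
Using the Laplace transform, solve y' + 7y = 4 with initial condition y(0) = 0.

sY + 7Y = 4/s. Y = 4/(s(s+7)). Partial fractions: Y = 4/7/s - 4/7/(s+7)

Final answer: y(t) = 4/7(1 - e^(-7t))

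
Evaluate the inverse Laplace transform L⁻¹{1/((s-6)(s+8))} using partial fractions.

Decompose: A/(s-6) + B/(s+8). A = 1/14, B = -1/14. f(t) = (e^(6t) - e^(-8t))/14

Final answer: (e^(6t) - e^(-8t))/14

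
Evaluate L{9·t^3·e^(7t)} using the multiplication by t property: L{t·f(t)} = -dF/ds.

Using L{t^n·e^(at)} = n!/(s-a)^(n+1), L{t^3·e^(7t)} = 6/(s-7)^4, so L{9·t^3·e^(7t)} = 9·6/(s-7)^4 = 54/(s-7)^4

Final answer: 54/(s-7)^4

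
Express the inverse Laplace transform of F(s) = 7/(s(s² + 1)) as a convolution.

7/(s(s² + 1)) = (1/s)·(7/(s² + 1)) = L{1}·L{7·sin(t)}. So f(t) = 1*(7·sin(t)) = ∫₀ᵗ 7·sin(τ) dτ

Final answer: ∫₀ᵗ 7·sin(τ) dτ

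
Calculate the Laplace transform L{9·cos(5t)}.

L{cos(ωt)} = s/(s² + ω²), so L{cos(5t)} = s/(s² + 25). Then L{9·cos(5t)} = 9·s/(s² + 25) = 9s/(s² + 25)

Final answer: 9s/(s² + 25)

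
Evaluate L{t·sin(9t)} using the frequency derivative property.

L{sin(9t)} = 9/(s² + 81). By L{t·f(t)} = -F'(s): -d/ds[9/(s² + 81)] = -(9)·(-2s)/(s² + 81)² = 18s/(s² + 81)²

Final answer: 18s/(s² + 81)²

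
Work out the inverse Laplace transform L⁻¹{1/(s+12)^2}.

L⁻¹{n!/(s-a)^(n+1)} = t^n·e^(at), so L⁻¹{1/(s+12)^2} = t·e^(-12t)

Final answer: t·e^(-12t)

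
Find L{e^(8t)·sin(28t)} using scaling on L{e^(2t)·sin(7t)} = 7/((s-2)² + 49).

Scaling with a=4: L{e^(8t)·sin(28t)} = (1/4) · 7/((s/4-2)² + 49). Simplifying: 28/((s-8)² + 784)

Final answer: 28/((s-8)² + 784)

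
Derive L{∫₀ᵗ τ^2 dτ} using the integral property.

L{∫₀ᵗ f(τ)dτ} = F(s)/s with f(t) = t^2. F(s) = 2/s^3, so L{∫₀ᵗ τ^2 dτ} = (2/s^3)/s = 2/s^4. (Check: ∫₀ᵗ τ^2 dτ = t^3/3.)

Final answer: 2/s^4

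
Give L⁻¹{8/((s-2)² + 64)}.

Form: b/((s-a)² + b²) → e^(at)sin(bt). With a=2, b=8

Final answer: e^(2t)·sin(8t)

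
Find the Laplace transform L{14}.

L{14} = 14 · L{1} = 14/s

Final answer: 14/s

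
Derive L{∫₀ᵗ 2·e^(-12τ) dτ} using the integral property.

L{∫₀ᵗ f(τ)dτ} = F(s)/s with F(s) = 2/(s+12), so L{∫₀ᵗ 2·e^(-12τ) dτ} = 2/(s(s+12))

Final answer: 2/(s(s+12))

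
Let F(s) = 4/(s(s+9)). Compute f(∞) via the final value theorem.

f(∞) = lim_{s→0} s·4/(s(s+9)) = lim_{s→0} 4/(s+9) = 4/9 = 4/9

Final answer: 4/9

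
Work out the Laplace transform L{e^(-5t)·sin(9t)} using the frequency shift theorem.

Frequency shift: L{e^(at)f(t)} = F(s-a). L{e^(-5t)·sin(9t)} = 9/((s+5)² + 81)

Final answer: 9/((s+5)² + 81)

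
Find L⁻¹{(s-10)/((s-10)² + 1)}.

Using frequency shift: L⁻¹{(s-a)/((s-a)² + b²)} = e^(at)cos(bt). Here a=10, b=1

Final answer: e^(10t)·cos(t)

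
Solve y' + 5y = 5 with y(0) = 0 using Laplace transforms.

sY + 5Y = 5/s. Y = 5/(s(s+5)). Partial fractions: Y = 1/s - 1/(s+5)

Final answer: y(t) = (1 - e^(-5t))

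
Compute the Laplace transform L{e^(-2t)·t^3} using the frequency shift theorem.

L{e^(at)·t^n} = n!/(s-a)^(n+1), so L{e^(-2t)·t^3} = 6/(s+2)^4

Final answer: 6/(s+2)^4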